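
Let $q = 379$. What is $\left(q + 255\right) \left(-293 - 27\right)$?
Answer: $-202880$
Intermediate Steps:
$\left(q + 255\right) \left(-293 - 27\right) = \left(379 + 255\right) \left(-293 - 27\right) = 634 \left(-320\right) = -202880$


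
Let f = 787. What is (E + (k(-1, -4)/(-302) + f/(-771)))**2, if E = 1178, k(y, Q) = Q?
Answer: 18776300891849449/13553849241 ≈ 1.3853e+6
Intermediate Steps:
(E + (k(-1, -4)/(-302) + f/(-771)))**2 = (1178 + (-4/(-302) + 787/(-771)))**2 = (1178 + (-4*(-1/302) + 787*(-1/771)))**2 = (1178 + (2/151 - 787/771))**2 = (1178 - 117295/116421)**2 = (137026643/116421)**2 = 18776300891849449/13553849241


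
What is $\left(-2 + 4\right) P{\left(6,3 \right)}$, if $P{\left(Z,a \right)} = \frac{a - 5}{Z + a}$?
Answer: $- \frac{4}{9} \approx -0.44444$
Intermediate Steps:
$P{\left(Z,a \right)} = \frac{-5 + a}{Z + a}$
$\left(-2 + 4\right) P{\left(6,3 \right)} = \left(-2 + 4\right) \frac{-5 + 3}{6 + 3} = 2 \cdot \frac{1}{9} \left(-2\right) = 2 \left(- \frac{2}{9}\right) = - \frac{4}{9}$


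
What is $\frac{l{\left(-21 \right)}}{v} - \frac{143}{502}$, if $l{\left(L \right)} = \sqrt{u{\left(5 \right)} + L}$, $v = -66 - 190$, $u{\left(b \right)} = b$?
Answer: $- \frac{143}{502} - \frac{i}{64} \approx -0.28486 - 0.015625 i$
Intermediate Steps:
$v = -256$
$l{\left(L \right)} = \sqrt{5 + L}$
$\frac{l{\left(-21 \right)}}{v} - \frac{143}{502} = \frac{\sqrt{5 - 21}}{-256} - \frac{143}{502} = \sqrt{-16} \left(- \frac{1}{256}\right) - \frac{143}{502} = 4 i \left(- \frac{1}{256}\right) - \frac{143}{502} = - \frac{i}{64} - \frac{143}{502} = - \frac{143}{502} - \frac{i}{64}$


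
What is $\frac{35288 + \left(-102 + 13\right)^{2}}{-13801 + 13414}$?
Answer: $- \frac{4801}{43} \approx -111.65$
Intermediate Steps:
$\frac{35288 + \left(-102 + 13\right)^{2}}{-13801 + 13414} = \frac{35288 + \left(-89\right)^{2}}{-387} = \left(35288 + 7921\right) \left(- \frac{1}{387}\right) = 43209 \left(- \frac{1}{387}\right) = - \frac{4801}{43}$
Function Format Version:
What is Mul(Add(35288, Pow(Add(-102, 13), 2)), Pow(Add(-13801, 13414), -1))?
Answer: Rational(-4801, 43) ≈ -111.65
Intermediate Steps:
Mul(Add(35288, Pow(Add(-102, 13), 2)), Pow(Add(-13801, 13414), -1)) = Mul(Add(35288, Pow(-89, 2)), Pow(-387, -1)) = Mul(Add(35288, 7921), Rational(-1, 387)) = Mul(43209, Rational(-1, 387)) = Rational(-4801, 43)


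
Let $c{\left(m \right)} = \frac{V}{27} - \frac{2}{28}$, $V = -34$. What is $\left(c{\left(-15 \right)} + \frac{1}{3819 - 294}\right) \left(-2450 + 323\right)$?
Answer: $\frac{418947391}{148050} \approx 2829.8$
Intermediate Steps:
$c{\left(m \right)} = - \frac{503}{378}$ ($c{\left(m \right)} = - \frac{34}{27} - \frac{2}{28} = \left(-34\right) \frac{1}{27} - \frac{1}{14} = - \frac{34}{27} - \frac{1}{14} = - \frac{503}{378}$)
$\left(c{\left(-15 \right)} + \frac{1}{3819 - 294}\right) \left(-2450 + 323\right) = \left(- \frac{503}{378} + \frac{1}{3819 - 294}\right) \left(-2450 + 323\right) = \left(- \frac{503}{378} + \frac{1}{3525}\right) \left(-2127\right) = \left(- \frac{590899}{444150}\right) \left(-2127\right) = \frac{418947391}{148050}$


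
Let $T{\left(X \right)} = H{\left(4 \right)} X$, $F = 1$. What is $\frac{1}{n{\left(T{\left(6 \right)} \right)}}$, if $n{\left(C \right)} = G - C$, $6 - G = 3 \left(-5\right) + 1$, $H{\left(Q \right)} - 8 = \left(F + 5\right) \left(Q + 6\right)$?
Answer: $- \frac{1}{388} \approx -0.0025773$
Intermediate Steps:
$H{\left(Q \right)} = 44 + 6 Q$ ($H{\left(Q \right)} = 8 + \left(1 + 5\right) \left(Q + 6\right) = 8 + 6 \left(6 + Q\right) = 8 + \left(36 + 6 Q\right) = 44 + 6 Q$)
$T{\left(X \right)} = 68 X$ ($T{\left(X \right)} = \left(44 + 6 \cdot 4\right) X = \left(44 + 24\right) X = 68 X$)
$G = 20$ ($G = 6 - \left(3 \left(-5\right) + 1\right) = 6 - \left(-15 + 1\right) = 6 - -14 = 6 + 14 = 20$)
$n{\left(C \right)} = 20 - C$
$\frac{1}{n{\left(T{\left(6 \right)} \right)}} = \frac{1}{20 - 68 \cdot 6} = \frac{1}{20 - 408} = \frac{1}{-388} = - \frac{1}{388}$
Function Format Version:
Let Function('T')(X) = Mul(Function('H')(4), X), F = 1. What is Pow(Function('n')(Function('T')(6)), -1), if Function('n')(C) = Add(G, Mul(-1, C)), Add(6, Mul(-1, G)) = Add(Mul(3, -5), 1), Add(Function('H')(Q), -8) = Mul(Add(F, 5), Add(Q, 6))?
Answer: Rational(-1, 388) ≈ -0.0025773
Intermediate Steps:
Function('H')(Q) = Add(44, Mul(6, Q)) (Function('H')(Q) = Add(8, Mul(Add(1, 5), Add(Q, 6))) = Add(8, Mul(6, Add(6, Q))) = Add(8, Add(36, Mul(6, Q))) = Add(44, Mul(6, Q)))
Function('T')(X) = Mul(68, X) (Function('T')(X) = Mul(Add(44, Mul(6, 4)), X) = Mul(Add(44, 24), X) = Mul(68, X))
G = 20 (G = Add(6, Mul(-1, Add(Mul(3, -5), 1))) = Add(6, Mul(-1, Add(-15, 1))) = Add(6, Mul(-1, -14)) = Add(6, 14) = 20)
Function('n')(C) = Add(20, Mul(-1, C))
Pow(Function('n')(Function('T')(6)), -1) = Pow(Add(20, Mul(-1, Mul(68, 6))), -1) = Pow(Add(20, Mul(-1, 408)), -1) = Pow(Add(20, -408), -1) = Pow(-388, -1) = Rational(-1, 388)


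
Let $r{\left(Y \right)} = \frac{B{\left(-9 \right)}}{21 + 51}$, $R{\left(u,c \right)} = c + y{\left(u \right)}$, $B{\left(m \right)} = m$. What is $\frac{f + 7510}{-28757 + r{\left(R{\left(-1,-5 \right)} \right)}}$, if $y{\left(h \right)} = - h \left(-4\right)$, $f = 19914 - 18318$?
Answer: $- \frac{2512}{7933} \approx -0.31665$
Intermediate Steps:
$f = 1596$
$y{\left(h \right)} = 4 h$
$R{\left(u,c \right)} = c + 4 u$
$r{\left(Y \right)} = - \frac{1}{8}$ ($r{\left(Y \right)} = - \frac{9}{21 + 51} = - \frac{9}{72} = \left(-9\right) \frac{1}{72} = - \frac{1}{8}$)
$\frac{f + 7510}{-28757 + r{\left(R{\left(-1,-5 \right)} \right)}} = \frac{1596 + 7510}{-28757 - \frac{1}{8}} = \frac{9106}{- \frac{230057}{8}} = 9106 \left(- \frac{8}{230057}\right) = - \frac{2512}{7933}$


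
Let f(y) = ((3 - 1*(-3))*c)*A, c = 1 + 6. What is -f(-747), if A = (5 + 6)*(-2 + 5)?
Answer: -1386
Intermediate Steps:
A = 33 (A = 11*3 = 33)
c = 7
f(y) = 1386 (f(y) = ((3 - 1*(-3))*7)*33 = ((3 + 3)*7)*33 = (6*7)*33 = 42*33 = 1386)
-f(-747) = -1*1386 = -1386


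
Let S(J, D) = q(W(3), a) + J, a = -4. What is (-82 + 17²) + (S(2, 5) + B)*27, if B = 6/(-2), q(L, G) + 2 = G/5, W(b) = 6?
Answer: 522/5 ≈ 104.40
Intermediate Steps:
q(L, G) = -2 + G/5
S(J, D) = -14/5 + J (S(J, D) = (-2 + (⅕)*(-4)) + J = (-2 - ⅘) + J = -14/5 + J)
B = -3 (B = 6*(-½) = -3)
(-82 + 17²) + (S(2, 5) + B)*27 = (-82 + 17²) + ((-14/5 + 2) - 3)*27 = (-82 + 289) + (-⅘ - 3)*27 = 207 - 19/5*27 = 207 - 513/5 = 522/5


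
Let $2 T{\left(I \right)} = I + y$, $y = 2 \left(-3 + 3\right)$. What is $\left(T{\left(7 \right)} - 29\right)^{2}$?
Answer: $\frac{2601}{4} \approx 650.25$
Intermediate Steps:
$y = 0$ ($y = 2 \cdot 0 = 0$)
$T{\left(I \right)} = \frac{I}{2}$ ($T{\left(I \right)} = \frac{I + 0}{2} = \frac{I}{2}$)
$\left(T{\left(7 \right)} - 29\right)^{2} = \left(\frac{1}{2} \cdot 7 - 29\right)^{2} = \left(\frac{7}{2} - 29\right)^{2} = \left(- \frac{51}{2}\right)^{2} = \frac{2601}{4}$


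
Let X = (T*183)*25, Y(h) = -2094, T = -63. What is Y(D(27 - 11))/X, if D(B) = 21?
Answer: 698/96075 ≈ 0.0072652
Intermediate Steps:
X = -288225 (X = -63*183*25 = -11529*25 = -288225)
Y(D(27 - 11))/X = -2094/(-288225) = -2094*(-1/288225) = 698/96075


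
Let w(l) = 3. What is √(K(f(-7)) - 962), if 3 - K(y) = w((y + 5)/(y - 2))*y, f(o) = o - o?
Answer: I*√959 ≈ 30.968*I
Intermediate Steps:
f(o) = 0
K(y) = 3 - 3*y
√(K(f(-7)) - 962) = √((3 - 3*0) - 962) = √((3 + 0) - 962) = √(3 - 962) = √(-959) = I*√959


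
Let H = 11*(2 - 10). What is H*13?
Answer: -1144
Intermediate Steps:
H = -88 (H = 11*(-8) = -88)
H*13 = -88*13 = -1144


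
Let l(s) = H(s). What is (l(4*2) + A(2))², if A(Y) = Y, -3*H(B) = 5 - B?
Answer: 9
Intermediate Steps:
H(B) = -5/3 + B/3 (H(B) = -(5 - B)/3 = -5/3 + B/3)
l(s) = -5/3 + s/3
(l(4*2) + A(2))² = ((-5/3 + (4*2)/3) + 2)² = ((-5/3 + (⅓)*8) + 2)² = ((-5/3 + 8/3) + 2)² = (1 + 2)² = 3² = 9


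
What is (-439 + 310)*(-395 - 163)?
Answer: 71982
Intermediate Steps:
(-439 + 310)*(-395 - 163) = -129*(-558) = 71982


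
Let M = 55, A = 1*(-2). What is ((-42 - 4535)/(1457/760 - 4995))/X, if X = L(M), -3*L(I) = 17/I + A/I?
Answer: -38263720/3794743 ≈ -10.083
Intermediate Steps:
A = -2
L(I) = -5/I (L(I) = -(17/I - 2/I)/3 = -5/I)
X = -1/11 (X = -5/55 = -5*1/55 = -1/11 ≈ -0.090909)
((-42 - 4535)/(1457/760 - 4995))/X = ((-42 - 4535)/(1457/760 - 4995))/(-1/11) = -4577/(1457*(1/760) - 4995)*(-11) = -4577/(1457/760 - 4995)*(-11) = -4577/(-3794743/760)*(-11) = -4577*(-760/3794743)*(-11) = (3478520/3794743)*(-11) = -38263720/3794743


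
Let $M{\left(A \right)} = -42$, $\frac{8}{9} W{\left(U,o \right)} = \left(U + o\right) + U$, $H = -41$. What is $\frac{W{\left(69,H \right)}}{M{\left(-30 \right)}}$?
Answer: $- \frac{291}{112} \approx -2.5982$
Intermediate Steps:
$W{\left(U,o \right)} = \frac{9 U}{4} + \frac{9 o}{8}$ ($W{\left(U,o \right)} = \frac{9 \left(\left(U + o\right) + U\right)}{8} = \frac{9 \left(o + 2 U\right)}{8} = \frac{9 U}{4} + \frac{9 o}{8}$)
$\frac{W{\left(69,H \right)}}{M{\left(-30 \right)}} = \frac{\frac{9}{4} \cdot 69 + \frac{9}{8} \left(-41\right)}{-42} = \left(\frac{621}{4} - \frac{369}{8}\right) \left(- \frac{1}{42}\right) = \frac{873}{8} \left(- \frac{1}{42}\right) = - \frac{291}{112}$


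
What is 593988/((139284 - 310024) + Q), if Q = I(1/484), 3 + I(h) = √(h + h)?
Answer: -24543468926328/7055067635857 - 6533868*√2/7055067635857 ≈ -3.4788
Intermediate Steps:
I(h) = -3 + √2*√h (I(h) = -3 + √(h + h) = -3 + √(2*h) = -3 + √2*√h)
Q = -3 + √2/22 (Q = -3 + √2*√(1/484) = -3 + √2*(1/22) = -3 + √2/22 ≈ -2.9357)
593988/((139284 - 310024) + Q) = 593988/((139284 - 310024) + (-3 + √2/22)) = 593988/(-170740 + (-3 + √2/22)) = 593988/(-170743 + √2/22)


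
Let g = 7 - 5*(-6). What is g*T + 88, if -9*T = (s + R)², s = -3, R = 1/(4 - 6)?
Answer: 1355/36 ≈ 37.639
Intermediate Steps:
g = 37 (g = 7 + 30 = 37)
R = -½ (R = 1/(-2) = -½ ≈ -0.50000)
T = -49/36 (T = -(-3 - ½)²/9 = -(-7/2)²/9 = -⅑*49/4 = -49/36 ≈ -1.3611)
g*T + 88 = 37*(-49/36) + 88 = -1813/36 + 88 = 1355/36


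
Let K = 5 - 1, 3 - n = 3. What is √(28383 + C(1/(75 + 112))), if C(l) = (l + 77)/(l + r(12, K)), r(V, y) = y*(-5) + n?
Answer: √396743932743/3739 ≈ 168.46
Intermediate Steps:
n = 0 (n = 3 - 1*3 = 3 - 3 = 0)
K = 4
r(V, y) = -5*y (r(V, y) = y*(-5) + 0 = -5*y + 0 = -5*y)
C(l) = (77 + l)/(-20 + l) (C(l) = (l + 77)/(l - 5*4) = (77 + l)/(l - 20) = (77 + l)/(-20 + l))
√(28383 + C(1/(75 + 112))) = √(28383 + (77 + 1/(75 + 112))/(-20 + 1/(75 + 112))) = √(28383 + (77 + 1/187)/(-20 + 1/187)) = √(28383 + (14400/187)/(-3739/187)) = √(28383 - 187/3739*14400/187) = √(28383 - 14400/3739) = √(106109637/3739) = √396743932743/3739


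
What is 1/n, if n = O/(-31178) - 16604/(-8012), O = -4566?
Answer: 31224767/69282788 ≈ 0.45069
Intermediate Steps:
n = 69282788/31224767 (n = -4566/(-31178) - 16604/(-8012) = -4566*(-1/31178) - 16604*(-1/8012) = 2283/15589 + 4151/2003 = 69282788/31224767 ≈ 2.2188)
1/n = 1/(69282788/31224767) = 31224767/69282788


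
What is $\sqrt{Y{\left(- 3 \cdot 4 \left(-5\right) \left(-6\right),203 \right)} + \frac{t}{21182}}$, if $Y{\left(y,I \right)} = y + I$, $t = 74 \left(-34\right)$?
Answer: $\frac{i \sqrt{60982355}}{623} \approx 12.535 i$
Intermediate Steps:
$t = -2516$
$Y{\left(y,I \right)} = I + y$
$\sqrt{Y{\left(- 3 \cdot 4 \left(-5\right) \left(-6\right),203 \right)} + \frac{t}{21182}} = \sqrt{\left(203 + - 3 \cdot 4 \left(-5\right) \left(-6\right)\right) - \frac{2516}{21182}} = \sqrt{\left(203 + \left(-3\right) \left(-20\right) \left(-6\right)\right) - \frac{74}{623}} = \sqrt{\left(203 + 60 \left(-6\right)\right) - \frac{74}{623}} = \sqrt{\left(203 - 360\right) - \frac{74}{623}} = \sqrt{-157 - \frac{74}{623}} = \sqrt{- \frac{97885}{623}} = \frac{i \sqrt{60982355}}{623}$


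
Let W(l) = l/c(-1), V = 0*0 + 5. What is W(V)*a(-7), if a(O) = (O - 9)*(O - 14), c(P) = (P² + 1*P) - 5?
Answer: -336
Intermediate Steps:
c(P) = -5 + P + P² (c(P) = (P² + P) - 5 = (P + P²) - 5 = -5 + P + P²)
a(O) = (-14 + O)*(-9 + O) (a(O) = (-9 + O)*(-14 + O) = (-14 + O)*(-9 + O))
V = 5 (V = 0 + 5 = 5)
W(l) = -l/5 (W(l) = l/(-5 - 1 + (-1)²) = l/(-5 - 1 + 1) = l/(-5) = l*(-⅕) = -l/5)
W(V)*a(-7) = (-⅕*5)*(126 + (-7)² - 23*(-7)) = -(126 + 49 + 161) = -1*336 = -336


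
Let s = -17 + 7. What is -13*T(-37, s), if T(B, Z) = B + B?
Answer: 962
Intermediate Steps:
s = -10
T(B, Z) = 2*B
-13*T(-37, s) = -26*(-37) = -13*(-74) = 962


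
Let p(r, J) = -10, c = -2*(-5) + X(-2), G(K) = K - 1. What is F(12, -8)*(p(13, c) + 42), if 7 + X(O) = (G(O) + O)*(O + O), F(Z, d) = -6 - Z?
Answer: -576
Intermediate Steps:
G(K) = -1 + K
X(O) = -7 + 2*O*(-1 + 2*O) (X(O) = -7 + ((-1 + O) + O)*(O + O) = -7 + (-1 + 2*O)*(2*O) = -7 + 2*O*(-1 + 2*O))
c = 23 (c = -2*(-5) + (-7 - 2*(-2) + 4*(-2)²) = 10 + (-7 + 4 + 4*4) = 10 + (-7 + 4 + 16) = 10 + 13 = 23)
F(12, -8)*(p(13, c) + 42) = (-6 - 1*12)*(-10 + 42) = (-6 - 12)*32 = -18*32 = -576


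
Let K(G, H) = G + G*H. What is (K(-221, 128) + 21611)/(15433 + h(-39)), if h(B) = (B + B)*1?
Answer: -6898/15355 ≈ -0.44923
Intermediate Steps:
h(B) = 2*B (h(B) = (2*B)*1 = 2*B)
(K(-221, 128) + 21611)/(15433 + h(-39)) = (-221*(1 + 128) + 21611)/(15433 + 2*(-39)) = (-221*129 + 21611)/(15433 - 78) = (-28509 + 21611)/15355 = -6898*1/15355 = -6898/15355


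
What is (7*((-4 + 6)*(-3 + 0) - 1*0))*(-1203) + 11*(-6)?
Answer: 50460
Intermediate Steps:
(7*((-4 + 6)*(-3 + 0) - 1*0))*(-1203) + 11*(-6) = (7*(2*(-3) + 0))*(-1203) - 66 = (7*(-6 + 0))*(-1203) - 66 = (7*(-6))*(-1203) - 66 = -42*(-1203) - 66 = 50526 - 66 = 50460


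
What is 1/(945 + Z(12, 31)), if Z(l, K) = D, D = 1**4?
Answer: 1/946 ≈ 0.0010571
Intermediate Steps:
D = 1
Z(l, K) = 1
1/(945 + Z(12, 31)) = 1/(945 + 1) = 1/946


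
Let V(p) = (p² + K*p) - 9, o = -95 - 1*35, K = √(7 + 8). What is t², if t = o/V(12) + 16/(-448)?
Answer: 8651243/6117552 - 9308*√15/42483 ≈ 0.56560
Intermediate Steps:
K = √15 ≈ 3.8730
o = -130 (o = -95 - 35 = -130)
V(p) = -9 + p² + p*√15 (V(p) = (p² + √15*p) - 9 = (p² + p*√15) - 9 = -9 + p² + p*√15)
t = -1/28 - 130/(135 + 12*√15) (t = -130/(-9 + 12² + 12*√15) + 16/(-448) = -130/(-9 + 144 + 12*√15) + 16*(-1/448) = -130/(135 + 12*√15) - 1/28 = -1/28 - 130/(135 + 12*√15) ≈ -0.75206)
t² = (-537/476 + 104*√15/1071)²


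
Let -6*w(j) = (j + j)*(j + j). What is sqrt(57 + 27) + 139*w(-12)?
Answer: -13344 + 2*sqrt(21) ≈ -13335.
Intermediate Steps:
w(j) = -2*j**2/3 (w(j) = -(j + j)*(j + j)/6 = -2*j*2*j/6 = -2*j**2/3)
sqrt(57 + 27) + 139*w(-12) = sqrt(57 + 27) + 139*(-2/3*(-12)**2) = sqrt(84) + 139*(-2/3*144) = 2*sqrt(21) + 139*(-96) = 2*sqrt(21) - 13344 = -13344 + 2*sqrt(21)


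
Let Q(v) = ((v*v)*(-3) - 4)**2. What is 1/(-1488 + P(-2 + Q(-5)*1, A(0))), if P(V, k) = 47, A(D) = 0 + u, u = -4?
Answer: -1/1441 ≈ -0.00069396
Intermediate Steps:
Q(v) = (-4 - 3*v**2)**2 (Q(v) = (v**2*(-3) - 4)**2 = (-3*v**2 - 4)**2 = (-4 - 3*v**2)**2)
A(D) = -4 (A(D) = 0 - 4 = -4)
1/(-1488 + P(-2 + Q(-5)*1, A(0))) = 1/(-1488 + 47) = 1/(-1441) = -1/1441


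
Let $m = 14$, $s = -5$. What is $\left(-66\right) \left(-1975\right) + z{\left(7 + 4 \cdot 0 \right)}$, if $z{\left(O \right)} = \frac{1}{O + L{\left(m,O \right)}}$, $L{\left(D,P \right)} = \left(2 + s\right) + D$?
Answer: $\frac{2346301}{18} \approx 1.3035 \cdot 10^{5}$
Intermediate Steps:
$L{\left(D,P \right)} = -3 + D$ ($L{\left(D,P \right)} = \left(2 - 5\right) + D = -3 + D$)
$z{\left(O \right)} = \frac{1}{11 + O}$ ($z{\left(O \right)} = \frac{1}{O + \left(-3 + 14\right)} = \frac{1}{O + 11} = \frac{1}{11 + O}$)
$\left(-66\right) \left(-1975\right) + z{\left(7 + 4 \cdot 0 \right)} = \left(-66\right) \left(-1975\right) + \frac{1}{11 + \left(7 + 4 \cdot 0\right)} = 130350 + \frac{1}{11 + \left(7 + 0\right)} = 130350 + \frac{1}{11 + 7} = 130350 + \frac{1}{18} = \frac{2346301}{18}$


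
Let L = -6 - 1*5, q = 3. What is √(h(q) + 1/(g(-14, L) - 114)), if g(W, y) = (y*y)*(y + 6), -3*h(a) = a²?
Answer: I*√1551602/719 ≈ 1.7325*I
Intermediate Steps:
h(a) = -a²/3
L = -11 (L = -6 - 5 = -11)
g(W, y) = y²*(6 + y)
√(h(q) + 1/(g(-14, L) - 114)) = √(-⅓*3² + 1/((-11)²*(6 - 11) - 114)) = √(-⅓*9 + 1/(121*(-5) - 114)) = √(-3 + 1/(-605 - 114)) = √(-3 + 1/(-719)) = √(-3 - 1/719) = √(-2158/719) = I*√1551602/719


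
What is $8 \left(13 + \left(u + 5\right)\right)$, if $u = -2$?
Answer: $128$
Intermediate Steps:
$8 \left(13 + \left(u + 5\right)\right) = 8 \left(13 + \left(-2 + 5\right)\right) = 8 \left(13 + 3\right) = 8 \cdot 16 = 128$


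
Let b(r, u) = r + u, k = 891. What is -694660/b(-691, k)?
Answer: -34733/10 ≈ -3473.3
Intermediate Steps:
-694660/b(-691, k) = -694660/(-691 + 891) = -694660/200 = -694660*1/200 = -34733/10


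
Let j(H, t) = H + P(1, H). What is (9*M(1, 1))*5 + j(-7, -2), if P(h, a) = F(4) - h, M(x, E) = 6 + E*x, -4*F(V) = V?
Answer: 306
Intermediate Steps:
F(V) = -V/4
P(h, a) = -1 - h (P(h, a) = -¼*4 - h = -1 - h)
j(H, t) = -2 + H (j(H, t) = H + (-1 - 1*1) = H + (-1 - 1) = H - 2 = -2 + H)
(9*M(1, 1))*5 + j(-7, -2) = (9*(6 + 1*1))*5 + (-2 - 7) = (9*(6 + 1))*5 - 9 = (9*7)*5 - 9 = 63*5 - 9 = 315 - 9 = 306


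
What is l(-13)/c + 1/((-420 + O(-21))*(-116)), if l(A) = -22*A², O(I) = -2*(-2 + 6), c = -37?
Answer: 184591301/1836976 ≈ 100.49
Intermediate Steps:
O(I) = -8 (O(I) = -2*4 = -8)
l(-13)/c + 1/((-420 + O(-21))*(-116)) = -22*(-13)²/(-37) + 1/(-420 - 8*(-116)) = -22*169*(-1/37) - 1/116/(-428) = -3718*(-1/37) - 1/428*(-1/116) = 3718/37 + 1/49648 = 184591301/1836976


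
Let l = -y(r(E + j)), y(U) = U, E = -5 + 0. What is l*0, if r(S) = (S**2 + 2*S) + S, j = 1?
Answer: 0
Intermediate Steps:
E = -5
r(S) = S**2 + 3*S
l = -4 (l = -(-5 + 1)*(3 + (-5 + 1)) = -(-4)*(3 - 4) = -(-4)*(-1) = -1*4 = -4)
l*0 = -4*0 = 0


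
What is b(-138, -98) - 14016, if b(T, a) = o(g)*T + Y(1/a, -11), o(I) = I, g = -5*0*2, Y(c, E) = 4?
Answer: -14012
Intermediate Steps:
g = 0 (g = 0*2 = 0)
b(T, a) = 4 (b(T, a) = 0*T + 4 = 0 + 4 = 4)
b(-138, -98) - 14016 = 4 - 14016 = -14012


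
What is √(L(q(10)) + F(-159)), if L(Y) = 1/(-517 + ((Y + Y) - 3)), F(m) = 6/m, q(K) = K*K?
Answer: 3*I*√20405/2120 ≈ 0.20214*I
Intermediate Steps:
q(K) = K²
L(Y) = 1/(-520 + 2*Y) (L(Y) = 1/(-517 + (2*Y - 3)) = 1/(-517 + (-3 + 2*Y)) = 1/(-520 + 2*Y))
√(L(q(10)) + F(-159)) = √(1/(2*(-260 + 10²)) + 6/(-159)) = √(1/(2*(-260 + 100)) + 6*(-1/159)) = √((½)/(-160) - 2/53) = √((½)*(-1/160) - 2/53) = √(-1/320 - 2/53) = √(-693/16960) = 3*I*√20405/2120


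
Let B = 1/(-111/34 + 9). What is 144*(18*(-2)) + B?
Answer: -1010846/195 ≈ -5183.8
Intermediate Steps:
B = 34/195 (B = 1/(-111*1/34 + 9) = 1/(-111/34 + 9) = 1/(195/34) = 34/195 ≈ 0.17436)
144*(18*(-2)) + B = 144*(18*(-2)) + 34/195 = 144*(-36) + 34/195 = -5184 + 34/195 = -1010846/195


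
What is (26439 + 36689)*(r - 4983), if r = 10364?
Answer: 339691768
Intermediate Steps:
(26439 + 36689)*(r - 4983) = (26439 + 36689)*(10364 - 4983) = 63128*5381 = 339691768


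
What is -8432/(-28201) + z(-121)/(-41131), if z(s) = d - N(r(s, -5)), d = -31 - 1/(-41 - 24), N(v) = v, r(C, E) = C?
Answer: 22378074429/75395796515 ≈ 0.29681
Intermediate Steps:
d = -2014/65 (d = -31 - 1/(-65) = -31 - 1*(-1/65) = -31 + 1/65 = -2014/65 ≈ -30.985)
z(s) = -2014/65 - s
-8432/(-28201) + z(-121)/(-41131) = -8432/(-28201) + (-2014/65 - 1*(-121))/(-41131) = -8432*(-1/28201) + (-2014/65 + 121)*(-1/41131) = 8432/28201 + (5851/65)*(-1/41131) = 8432/28201 - 5851/2673515 = 22378074429/75395796515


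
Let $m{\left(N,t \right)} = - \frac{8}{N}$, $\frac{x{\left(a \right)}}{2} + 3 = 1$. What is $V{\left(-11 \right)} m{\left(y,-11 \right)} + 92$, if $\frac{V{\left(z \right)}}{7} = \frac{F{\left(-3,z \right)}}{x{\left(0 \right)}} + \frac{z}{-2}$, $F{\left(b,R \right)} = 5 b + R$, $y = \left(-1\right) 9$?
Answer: $\frac{500}{3} \approx 166.67$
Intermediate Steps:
$x{\left(a \right)} = -4$ ($x{\left(a \right)} = -6 + 2 \cdot 1 = -6 + 2 = -4$)
$y = -9$
$F{\left(b,R \right)} = R + 5 b$
$V{\left(z \right)} = \frac{105}{4} - \frac{21 z}{4}$ ($V{\left(z \right)} = 7 \left(\frac{z + 5 \left(-3\right)}{-4} + \frac{z}{-2}\right) = 7 \left(\left(z - 15\right) \left(- \frac{1}{4}\right) + z \left(- \frac{1}{2}\right)\right) = 7 \left(\left(-15 + z\right) \left(- \frac{1}{4}\right) - \frac{z}{2}\right) = 7 \left(\left(\frac{15}{4} - \frac{z}{4}\right) - \frac{z}{2}\right) = 7 \left(\frac{15}{4} - \frac{3 z}{4}\right) = \frac{105}{4} - \frac{21 z}{4}$)
$V{\left(-11 \right)} m{\left(y,-11 \right)} + 92 = \left(\frac{105}{4} - - \frac{231}{4}\right) \left(- \frac{8}{-9}\right) + 92 = \left(\frac{105}{4} + \frac{231}{4}\right) \left(\left(-8\right) \left(- \frac{1}{9}\right)\right) + 92 = 84 \cdot \frac{8}{9} + 92 = \frac{224}{3} + 92 = \frac{500}{3}$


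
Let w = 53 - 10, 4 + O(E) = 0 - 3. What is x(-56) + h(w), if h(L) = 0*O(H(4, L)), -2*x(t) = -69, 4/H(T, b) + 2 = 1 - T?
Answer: 69/2 ≈ 34.500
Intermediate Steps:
H(T, b) = 4/(-1 - T) (H(T, b) = 4/(-2 + (1 - T)) = 4/(-1 - T))
x(t) = 69/2 (x(t) = -½*(-69) = 69/2)
O(E) = -7 (O(E) = -4 + (0 - 3) = -4 - 3 = -7)
w = 43
h(L) = 0 (h(L) = 0*(-7) = 0)
x(-56) + h(w) = 69/2 + 0 = 69/2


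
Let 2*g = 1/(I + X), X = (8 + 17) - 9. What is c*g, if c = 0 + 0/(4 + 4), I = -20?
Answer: 0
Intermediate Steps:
X = 16 (X = 25 - 9 = 16)
c = 0 (c = 0 + 0/8 = 0 + 0*(⅛) = 0 + 0 = 0)
g = -⅛ (g = 1/(2*(-20 + 16)) = (½)/(-4) = (½)*(-¼) = -⅛ ≈ -0.12500)
c*g = 0*(-⅛) = 0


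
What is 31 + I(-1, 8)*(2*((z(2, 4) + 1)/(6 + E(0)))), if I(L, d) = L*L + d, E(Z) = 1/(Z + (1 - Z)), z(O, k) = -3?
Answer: 181/7 ≈ 25.857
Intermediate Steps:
E(Z) = 1 (E(Z) = 1/1 = 1)
I(L, d) = d + L² (I(L, d) = L² + d = d + L²)
31 + I(-1, 8)*(2*((z(2, 4) + 1)/(6 + E(0)))) = 31 + (8 + (-1)²)*(2*((-3 + 1)/(6 + 1))) = 31 + (8 + 1)*(2*(-2/7)) = 31 + 9*(2*(-2*⅐)) = 31 + 9*(2*(-2/7)) = 31 + 9*(-4/7) = 31 - 36/7 = 181/7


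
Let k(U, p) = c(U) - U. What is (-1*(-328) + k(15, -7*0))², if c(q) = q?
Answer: 107584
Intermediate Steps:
k(U, p) = 0 (k(U, p) = U - U = 0)
(-1*(-328) + k(15, -7*0))² = (-1*(-328) + 0)² = (328 + 0)² = 328² = 107584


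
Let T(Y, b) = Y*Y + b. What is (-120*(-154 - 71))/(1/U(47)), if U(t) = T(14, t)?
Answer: 6561000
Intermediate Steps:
T(Y, b) = b + Y**2 (T(Y, b) = Y**2 + b = b + Y**2)
U(t) = 196 + t (U(t) = t + 14**2 = t + 196 = 196 + t)
(-120*(-154 - 71))/(1/U(47)) = (-120*(-154 - 71))/(1/(196 + 47)) = (-120*(-225))/(1/243) = 27000/(1/243) = 27000*243 = 6561000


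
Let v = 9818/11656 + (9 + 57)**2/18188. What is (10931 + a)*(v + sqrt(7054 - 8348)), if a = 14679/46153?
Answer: 7231669648940315/611525311574 + 504513122*I*sqrt(1294)/46153 ≈ 11826.0 + 3.9322e+5*I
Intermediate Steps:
a = 14679/46153 (a = 14679*(1/46153) = 14679/46153 ≈ 0.31805)
v = 28667915/26499916 (v = 9818*(1/11656) + 66**2*(1/18188) = 4909/5828 + 4356*(1/18188) = 4909/5828 + 1089/4547 = 28667915/26499916 ≈ 1.0818)
(10931 + a)*(v + sqrt(7054 - 8348)) = (10931 + 14679/46153)*(28667915/26499916 + sqrt(7054 - 8348)) = 504513122*(28667915/26499916 + sqrt(-1294))/46153 = 504513122*(28667915/26499916 + I*sqrt(1294))/46153 = 7231669648940315/611525311574 + 504513122*I*sqrt(1294)/46153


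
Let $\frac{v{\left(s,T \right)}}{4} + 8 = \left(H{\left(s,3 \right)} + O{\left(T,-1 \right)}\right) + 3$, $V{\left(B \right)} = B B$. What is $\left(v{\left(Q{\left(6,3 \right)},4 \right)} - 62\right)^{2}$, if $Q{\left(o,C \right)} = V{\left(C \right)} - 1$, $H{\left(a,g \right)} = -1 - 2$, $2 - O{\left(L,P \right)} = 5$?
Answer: $11236$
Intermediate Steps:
$O{\left(L,P \right)} = -3$ ($O{\left(L,P \right)} = 2 - 5 = -3$)
$H{\left(a,g \right)} = -3$ ($H{\left(a,g \right)} = -1 - 2 = -3$)
$V{\left(B \right)} = B^{2}$
$Q{\left(o,C \right)} = -1 + C^{2}$ ($Q{\left(o,C \right)} = C^{2} - 1 = -1 + C^{2}$)
$v{\left(s,T \right)} = -44$ ($v{\left(s,T \right)} = -32 + 4 \left(\left(-3 - 3\right) + 3\right) = -32 + 4 \left(-6 + 3\right) = -32 + 4 \left(-3\right) = -32 - 12 = -44$)
$\left(v{\left(Q{\left(6,3 \right)},4 \right)} - 62\right)^{2} = \left(-44 - 62\right)^{2} = \left(-106\right)^{2} = 11236$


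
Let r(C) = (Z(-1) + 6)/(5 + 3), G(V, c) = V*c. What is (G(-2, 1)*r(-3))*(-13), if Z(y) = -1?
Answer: 65/4 ≈ 16.250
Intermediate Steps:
r(C) = 5/8 (r(C) = (-1 + 6)/(5 + 3) = 5/8)
(G(-2, 1)*r(-3))*(-13) = (-2*1*(5/8))*(-13) = -2*5/8*(-13) = -5/4*(-13) = 65/4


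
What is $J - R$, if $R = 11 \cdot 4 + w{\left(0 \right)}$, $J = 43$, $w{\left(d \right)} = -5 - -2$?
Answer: $2$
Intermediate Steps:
$w{\left(d \right)} = -3$ ($w{\left(d \right)} = -5 + 2 = -3$)
$R = 41$ ($R = 11 \cdot 4 - 3 = 44 - 3 = 41$)
$J - R = 43 - 41 = 2$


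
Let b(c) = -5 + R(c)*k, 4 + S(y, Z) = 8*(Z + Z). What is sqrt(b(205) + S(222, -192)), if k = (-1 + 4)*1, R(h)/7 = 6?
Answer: I*sqrt(2955) ≈ 54.36*I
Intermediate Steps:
R(h) = 42 (R(h) = 7*6 = 42)
k = 3 (k = 3*1 = 3)
S(y, Z) = -4 + 16*Z (S(y, Z) = -4 + 8*(Z + Z) = -4 + 8*(2*Z) = -4 + 16*Z)
b(c) = 121 (b(c) = -5 + 42*3 = -5 + 126 = 121)
sqrt(b(205) + S(222, -192)) = sqrt(121 + (-4 + 16*(-192))) = sqrt(121 + (-4 - 3072)) = sqrt(121 - 3076) = sqrt(-2955) = I*sqrt(2955)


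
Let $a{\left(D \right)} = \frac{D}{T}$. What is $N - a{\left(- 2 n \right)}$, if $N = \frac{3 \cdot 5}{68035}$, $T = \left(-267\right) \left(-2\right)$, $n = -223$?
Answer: $- \frac{3033560}{3633069} \approx -0.83499$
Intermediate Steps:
$T = 534$
$N = \frac{3}{13607}$ ($N = \frac{1}{68035} \cdot 15 = \frac{3}{13607} \approx 0.00022047$)
$a{\left(D \right)} = \frac{D}{534}$
$N - a{\left(- 2 n \right)} = \frac{3}{13607} - \frac{\left(-2\right) \left(-223\right)}{534} = \frac{3}{13607} - \frac{1}{534} \cdot 446 = \frac{3}{13607} - \frac{223}{267} = - \frac{3033560}{3633069}$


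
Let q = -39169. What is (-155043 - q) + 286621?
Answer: 170747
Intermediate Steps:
(-155043 - q) + 286621 = (-155043 - 1*(-39169)) + 286621 = (-155043 + 39169) + 286621 = -115874 + 286621 = 170747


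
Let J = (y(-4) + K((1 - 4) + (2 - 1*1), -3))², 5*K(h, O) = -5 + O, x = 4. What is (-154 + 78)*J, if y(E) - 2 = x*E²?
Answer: -7879984/25 ≈ -3.1520e+5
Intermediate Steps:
K(h, O) = -1 + O/5 (K(h, O) = (-5 + O)/5 = -1 + O/5)
y(E) = 2 + 4*E²
J = 103684/25 (J = ((2 + 4*(-4)²) + (-1 + (⅕)*(-3)))² = ((2 + 4*16) + (-1 - ⅗))² = ((2 + 64) - 8/5)² = (66 - 8/5)² = (322/5)² = 103684/25 ≈ 4147.4)
(-154 + 78)*J = (-154 + 78)*(103684/25) = -76*103684/25 = -7879984/25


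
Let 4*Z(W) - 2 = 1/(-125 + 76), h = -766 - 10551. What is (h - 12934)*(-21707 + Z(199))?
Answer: 103175273225/196 ≈ 5.2640e+8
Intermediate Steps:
h = -11317
Z(W) = 97/196 (Z(W) = 1/2 + 1/(4*(-125 + 76)) = 1/2 + (1/4)/(-49) = 1/2 + (1/4)*(-1/49) = 1/2 - 1/196 = 97/196)
(h - 12934)*(-21707 + Z(199)) = (-11317 - 12934)*(-21707 + 97/196) = -24251*(-4254475/196) = 103175273225/196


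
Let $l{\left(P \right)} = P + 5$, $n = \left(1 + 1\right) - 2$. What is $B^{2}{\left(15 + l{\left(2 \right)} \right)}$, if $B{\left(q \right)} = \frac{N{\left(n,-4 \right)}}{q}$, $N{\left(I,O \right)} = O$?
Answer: $\frac{4}{121} \approx 0.033058$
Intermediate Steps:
$n = 0$ ($n = 2 - 2 = 0$)
$l{\left(P \right)} = 5 + P$
$B{\left(q \right)} = - \frac{4}{q}$
$B^{2}{\left(15 + l{\left(2 \right)} \right)} = \left(- \frac{4}{15 + \left(5 + 2\right)}\right)^{2} = \left(- \frac{4}{15 + 7}\right)^{2} = \left(- \frac{4}{22}\right)^{2} = \left(\left(-4\right) \frac{1}{22}\right)^{2} = \left(- \frac{2}{11}\right)^{2} = \frac{4}{121}$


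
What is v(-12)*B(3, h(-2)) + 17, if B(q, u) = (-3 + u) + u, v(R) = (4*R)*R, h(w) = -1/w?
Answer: -1135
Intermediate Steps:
v(R) = 4*R**2
B(q, u) = -3 + 2*u
v(-12)*B(3, h(-2)) + 17 = (4*(-12)**2)*(-3 + 2*(-1/(-2))) + 17 = (4*144)*(-3 + 2*(-1*(-1/2))) + 17 = 576*(-3 + 2*(1/2)) + 17 = 576*(-3 + 1) + 17 = 576*(-2) + 17 = -1152 + 17 = -1135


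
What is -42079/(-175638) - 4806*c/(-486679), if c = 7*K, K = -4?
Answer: -3156288743/85479326202 ≈ -0.036925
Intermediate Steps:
c = -28 (c = 7*(-4) = -28)
-42079/(-175638) - 4806*c/(-486679) = -42079/(-175638) - 4806*(-28)/(-486679) = -42079*(-1/175638) + 134568*(-1/486679) = 42079/175638 - 134568/486679 = -3156288743/85479326202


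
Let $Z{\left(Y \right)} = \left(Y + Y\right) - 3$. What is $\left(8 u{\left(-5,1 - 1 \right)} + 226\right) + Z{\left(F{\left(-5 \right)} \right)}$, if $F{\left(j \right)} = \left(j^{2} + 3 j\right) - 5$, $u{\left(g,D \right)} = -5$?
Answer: $193$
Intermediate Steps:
$F{\left(j \right)} = -5 + j^{2} + 3 j$
$Z{\left(Y \right)} = -3 + 2 Y$ ($Z{\left(Y \right)} = 2 Y - 3 = -3 + 2 Y$)
$\left(8 u{\left(-5,1 - 1 \right)} + 226\right) + Z{\left(F{\left(-5 \right)} \right)} = \left(8 \left(-5\right) + 226\right) - \left(3 - 2 \left(-5 + \left(-5\right)^{2} + 3 \left(-5\right)\right)\right) = \left(-40 + 226\right) - \left(3 - 2 \left(-5 + 25 - 15\right)\right) = 186 + \left(-3 + 2 \cdot 5\right) = 186 + \left(-3 + 10\right) = 186 + 7 = 193$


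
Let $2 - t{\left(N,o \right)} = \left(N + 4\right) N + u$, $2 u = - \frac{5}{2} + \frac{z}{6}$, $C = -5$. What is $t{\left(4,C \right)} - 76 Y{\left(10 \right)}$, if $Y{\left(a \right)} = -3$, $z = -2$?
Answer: $\frac{2393}{12} \approx 199.42$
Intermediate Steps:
$u = - \frac{17}{12}$ ($u = \frac{- \frac{5}{2} - \frac{2}{6}}{2} = \frac{\left(-5\right) \frac{1}{2} - \frac{1}{3}}{2} = \frac{- \frac{5}{2} - \frac{1}{3}}{2} = \frac{1}{2} \left(- \frac{17}{6}\right) = - \frac{17}{12} \approx -1.4167$)
$t{\left(N,o \right)} = \frac{41}{12} - N \left(4 + N\right)$ ($t{\left(N,o \right)} = 2 - \left(\left(N + 4\right) N - \frac{17}{12}\right) = 2 - \left(\left(4 + N\right) N - \frac{17}{12}\right) = 2 - \left(N \left(4 + N\right) - \frac{17}{12}\right) = 2 - \left(- \frac{17}{12} + N \left(4 + N\right)\right) = \frac{41}{12} - N \left(4 + N\right)$)
$t{\left(4,C \right)} - 76 Y{\left(10 \right)} = \left(\frac{41}{12} - 4^{2} - 16\right) - -228 = \left(\frac{41}{12} - 16 - 16\right) + 228 = - \frac{343}{12} + 228 = \frac{2393}{12}$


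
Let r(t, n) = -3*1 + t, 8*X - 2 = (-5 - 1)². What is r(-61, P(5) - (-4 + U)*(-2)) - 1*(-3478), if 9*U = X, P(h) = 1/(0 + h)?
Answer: 3414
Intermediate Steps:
X = 19/4 (X = ¼ + (-5 - 1)²/8 = ¼ + (⅛)*(-6)² = ¼ + (⅛)*36 = ¼ + 9/2 = 19/4 ≈ 4.7500)
P(h) = 1/h
U = 19/36 (U = (⅑)*(19/4) = 19/36 ≈ 0.52778)
r(t, n) = -3 + t
r(-61, P(5) - (-4 + U)*(-2)) - 1*(-3478) = (-3 - 61) - 1*(-3478) = -64 + 3478 = 3414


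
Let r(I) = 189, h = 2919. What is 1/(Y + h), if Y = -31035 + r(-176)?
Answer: -1/27927 ≈ -3.5808e-5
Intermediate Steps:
Y = -30846 (Y = -31035 + 189 = -30846)
1/(Y + h) = 1/(-30846 + 2919) = 1/(-27927) = -1/27927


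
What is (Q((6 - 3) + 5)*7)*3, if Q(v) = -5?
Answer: -105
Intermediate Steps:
(Q((6 - 3) + 5)*7)*3 = -5*7*3 = -35*3 = -105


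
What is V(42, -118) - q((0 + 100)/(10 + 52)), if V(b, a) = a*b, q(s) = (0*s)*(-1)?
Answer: -4956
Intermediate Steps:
q(s) = 0 (q(s) = 0*(-1) = 0)
V(42, -118) - q((0 + 100)/(10 + 52)) = -118*42 - 1*0 = -4956 + 0 = -4956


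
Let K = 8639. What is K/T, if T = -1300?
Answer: -8639/1300 ≈ -6.6454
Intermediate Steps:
K/T = 8639/(-1300) = 8639*(-1/1300) = -8639/1300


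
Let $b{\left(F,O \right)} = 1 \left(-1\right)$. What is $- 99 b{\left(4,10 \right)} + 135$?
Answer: $234$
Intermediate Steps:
$b{\left(F,O \right)} = -1$
$- 99 b{\left(4,10 \right)} + 135 = \left(-99\right) \left(-1\right) + 135 = 99 + 135 = 234$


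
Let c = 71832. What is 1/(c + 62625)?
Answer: 1/134457 ≈ 7.4373e-6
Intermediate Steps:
1/(c + 62625) = 1/(71832 + 62625) = 1/134457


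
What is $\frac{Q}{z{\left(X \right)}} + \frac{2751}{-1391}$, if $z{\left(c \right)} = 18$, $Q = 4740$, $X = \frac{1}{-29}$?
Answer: $\frac{1090637}{4173} \approx 261.36$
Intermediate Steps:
$X = - \frac{1}{29} \approx -0.034483$
$\frac{Q}{z{\left(X \right)}} + \frac{2751}{-1391} = \frac{4740}{18} + \frac{2751}{-1391} = 4740 \cdot \frac{1}{18} + 2751 \left(- \frac{1}{1391}\right) = \frac{790}{3} - \frac{2751}{1391} = \frac{1090637}{4173}$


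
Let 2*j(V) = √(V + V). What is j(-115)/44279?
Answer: I*√230/88558 ≈ 0.00017125*I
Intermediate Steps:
j(V) = √2*√V/2 (j(V) = √(V + V)/2 = √(2*V)/2 = (√2*√V)/2 = √2*√V/2)
j(-115)/44279 = (√2*√(-115)/2)/44279 = (√2*(I*√115)/2)*(1/44279) = (I*√230/2)*(1/44279) = I*√230/88558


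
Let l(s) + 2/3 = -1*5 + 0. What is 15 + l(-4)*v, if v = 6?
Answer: -19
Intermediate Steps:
l(s) = -17/3 (l(s) = -⅔ + (-1*5 + 0) = -⅔ + (-5 + 0) = -⅔ - 5 = -17/3)
15 + l(-4)*v = 15 - 17/3*6 = 15 - 34 = -19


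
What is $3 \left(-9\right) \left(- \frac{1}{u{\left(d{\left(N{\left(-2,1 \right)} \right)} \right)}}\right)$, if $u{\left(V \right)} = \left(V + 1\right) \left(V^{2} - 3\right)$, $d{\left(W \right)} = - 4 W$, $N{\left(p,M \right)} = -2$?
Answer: $\frac{3}{61} \approx 0.04918$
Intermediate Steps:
$u{\left(V \right)} = \left(1 + V\right) \left(-3 + V^{2}\right)$
$3 \left(-9\right) \left(- \frac{1}{u{\left(d{\left(N{\left(-2,1 \right)} \right)} \right)}}\right) = 3 \left(-9\right) \left(- \frac{1}{-3 + \left(\left(-4\right) \left(-2\right)\right)^{2} + \left(\left(-4\right) \left(-2\right)\right)^{3} - 3 \left(\left(-4\right) \left(-2\right)\right)}\right) = - 27 \left(- \frac{1}{-3 + 8^{2} + 8^{3} - 24}\right) = - 27 \left(- \frac{1}{-3 + 64 + 512 - 24}\right) = - 27 \left(- \frac{1}{549}\right) = - 27 \left(\left(-1\right) \frac{1}{549}\right) = \left(-27\right) \left(- \frac{1}{549}\right) = \frac{3}{61}$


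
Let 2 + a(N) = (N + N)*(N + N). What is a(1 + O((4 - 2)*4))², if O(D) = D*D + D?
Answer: 454286596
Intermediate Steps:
O(D) = D + D² (O(D) = D² + D = D + D²)
a(N) = -2 + 4*N² (a(N) = -2 + (N + N)*(N + N) = -2 + (2*N)*(2*N) = -2 + 4*N²)
a(1 + O((4 - 2)*4))² = (-2 + 4*(1 + ((4 - 2)*4)*(1 + (4 - 2)*4))²)² = (-2 + 4*(1 + (2*4)*(1 + 2*4))²)² = (-2 + 4*(1 + 8*(1 + 8))²)² = (-2 + 4*(1 + 8*9)²)² = (-2 + 4*(1 + 72)²)² = (-2 + 4*73²)² = (-2 + 4*5329)² = (-2 + 21316)² = 21314² = 454286596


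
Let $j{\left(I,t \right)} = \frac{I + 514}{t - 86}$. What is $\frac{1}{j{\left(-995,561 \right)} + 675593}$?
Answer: $\frac{475}{320906194} \approx 1.4802 \cdot 10^{-6}$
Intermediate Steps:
$j{\left(I,t \right)} = \frac{514 + I}{-86 + t}$
$\frac{1}{j{\left(-995,561 \right)} + 675593} = \frac{1}{\frac{514 - 995}{-86 + 561} + 675593} = \frac{1}{\frac{1}{475} \left(-481\right) + 675593} = \frac{1}{- \frac{481}{475} + 675593} = \frac{1}{\frac{320906194}{475}} = \frac{475}{320906194}$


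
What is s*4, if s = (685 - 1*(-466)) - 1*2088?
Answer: -3748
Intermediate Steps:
s = -937 (s = (685 + 466) - 2088 = 1151 - 2088 = -937)
s*4 = -937*4 = -3748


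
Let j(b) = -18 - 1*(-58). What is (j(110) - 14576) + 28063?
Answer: 13527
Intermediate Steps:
j(b) = 40 (j(b) = -18 + 58 = 40)
(j(110) - 14576) + 28063 = (40 - 14576) + 28063 = -14536 + 28063 = 13527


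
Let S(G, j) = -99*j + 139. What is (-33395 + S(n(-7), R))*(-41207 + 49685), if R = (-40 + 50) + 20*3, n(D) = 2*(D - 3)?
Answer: -340696908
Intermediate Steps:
n(D) = -6 + 2*D (n(D) = 2*(-3 + D) = -6 + 2*D)
R = 70 (R = 10 + 60 = 70)
S(G, j) = 139 - 99*j
(-33395 + S(n(-7), R))*(-41207 + 49685) = (-33395 + (139 - 99*70))*(-41207 + 49685) = (-33395 + (139 - 6930))*8478 = (-33395 - 6791)*8478 = -40186*8478 = -340696908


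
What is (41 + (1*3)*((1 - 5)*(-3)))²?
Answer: 5929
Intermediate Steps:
(41 + (1*3)*((1 - 5)*(-3)))² = (41 + 3*(-4*(-3)))² = (41 + 3*12)² = (41 + 36)² = 77² = 5929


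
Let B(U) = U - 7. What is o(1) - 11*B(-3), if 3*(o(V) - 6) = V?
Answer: 349/3 ≈ 116.33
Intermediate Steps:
o(V) = 6 + V/3
B(U) = -7 + U
o(1) - 11*B(-3) = (6 + (1/3)*1) - 11*(-7 - 3) = (6 + 1/3) - 11*(-10) = 19/3 + 110 = 349/3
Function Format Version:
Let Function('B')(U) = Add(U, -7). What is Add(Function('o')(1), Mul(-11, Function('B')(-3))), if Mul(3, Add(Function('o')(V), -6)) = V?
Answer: Rational(349, 3) ≈ 116.33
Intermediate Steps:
Function('o')(V) = Add(6, Mul(Rational(1, 3), V))
Function('B')(U) = Add(-7, U)
Add(Function('o')(1), Mul(-11, Function('B')(-3))) = Add(Add(6, Mul(Rational(1, 3), 1)), Mul(-11, Add(-7, -3))) = Add(Add(6, Rational(1, 3)), Mul(-11, -10)) = Add(Rational(19, 3), 110) = Rational(349, 3)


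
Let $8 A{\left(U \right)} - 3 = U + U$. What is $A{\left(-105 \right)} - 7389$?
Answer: $- \frac{59319}{8} \approx -7414.9$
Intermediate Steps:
$A{\left(U \right)} = \frac{3}{8} + \frac{U}{4}$ ($A{\left(U \right)} = \frac{3}{8} + \frac{U + U}{8} = \frac{3}{8} + \frac{2 U}{8} = \frac{3}{8} + \frac{U}{4}$)
$A{\left(-105 \right)} - 7389 = \left(\frac{3}{8} + \frac{1}{4} \left(-105\right)\right) - 7389 = \left(\frac{3}{8} - \frac{105}{4}\right) - 7389 = - \frac{207}{8} - 7389 = - \frac{59319}{8}$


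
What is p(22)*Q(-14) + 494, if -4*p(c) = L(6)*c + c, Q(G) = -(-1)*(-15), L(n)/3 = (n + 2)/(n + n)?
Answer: 1483/2 ≈ 741.50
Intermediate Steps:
L(n) = 3*(2 + n)/(2*n) (L(n) = 3*((n + 2)/(n + n)) = 3*((2 + n)/((2*n))) = 3*((2 + n)*(1/(2*n))) = 3*((2 + n)/(2*n)) = 3*(2 + n)/(2*n))
Q(G) = -15 (Q(G) = -1*15 = -15)
p(c) = -3*c/4 (p(c) = -((3/2 + 3/6)*c + c)/4 = -((3/2 + 3*(⅙))*c + c)/4 = -((3/2 + ½)*c + c)/4 = -(2*c + c)/4 = -3*c/4)
p(22)*Q(-14) + 494 = -¾*22*(-15) + 494 = -33/2*(-15) + 494 = 495/2 + 494 = 1483/2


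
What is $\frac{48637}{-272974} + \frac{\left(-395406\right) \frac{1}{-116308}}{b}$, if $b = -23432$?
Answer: $- \frac{33164941213529}{185985993433136} \approx -0.17832$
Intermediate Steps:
$\frac{48637}{-272974} + \frac{\left(-395406\right) \frac{1}{-116308}}{b} = \frac{48637}{-272974} + \frac{\left(-395406\right) \frac{1}{-116308}}{-23432} = 48637 \left(- \frac{1}{272974}\right) + \left(-395406\right) \left(- \frac{1}{116308}\right) \left(- \frac{1}{23432}\right) = - \frac{48637}{272974} + \frac{197703}{58154} \left(- \frac{1}{23432}\right) = - \frac{48637}{272974} - \frac{197703}{1362664528} = - \frac{33164941213529}{185985993433136}$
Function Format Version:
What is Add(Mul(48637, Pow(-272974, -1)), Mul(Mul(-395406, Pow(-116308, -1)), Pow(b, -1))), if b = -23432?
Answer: Rational(-33164941213529, 185985993433136) ≈ -0.17832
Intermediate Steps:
Add(Mul(48637, Pow(-272974, -1)), Mul(Mul(-395406, Pow(-116308, -1)), Pow(b, -1))) = Add(Mul(48637, Pow(-272974, -1)), Mul(Mul(-395406, Pow(-116308, -1)), Pow(-23432, -1))) = Add(Mul(48637, Rational(-1, 272974)), Mul(Mul(-395406, Rational(-1, 116308)), Rational(-1, 23432))) = Add(Rational(-48637, 272974), Mul(Rational(197703, 58154), Rational(-1, 23432))) = Add(Rational(-48637, 272974), Rational(-197703, 1362664528)) = Rational(-33164941213529, 185985993433136)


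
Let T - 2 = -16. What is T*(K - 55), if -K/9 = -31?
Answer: -3136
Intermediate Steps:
T = -14 (T = 2 - 16 = -14)
K = 279 (K = -9*(-31) = 279)
T*(K - 55) = -14*(279 - 55) = -14*224 = -3136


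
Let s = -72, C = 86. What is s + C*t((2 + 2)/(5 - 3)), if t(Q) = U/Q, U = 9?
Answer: 315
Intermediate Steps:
t(Q) = 9/Q
s + C*t((2 + 2)/(5 - 3)) = -72 + 86*(9/(((2 + 2)/(5 - 3)))) = -72 + 86*(9/((4/2))) = -72 + 86*(9/((4*(1/2)))) = -72 + 86*(9/2) = -72 + 387 = 315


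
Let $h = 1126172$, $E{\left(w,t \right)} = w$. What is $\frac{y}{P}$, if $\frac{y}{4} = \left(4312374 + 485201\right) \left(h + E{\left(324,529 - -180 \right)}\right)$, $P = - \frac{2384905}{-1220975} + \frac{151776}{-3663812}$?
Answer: $\frac{4835277179123003427248000}{427626442813} \approx 1.1307 \cdot 10^{13}$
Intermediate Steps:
$P = \frac{427626442813}{223671142835}$ ($P = \left(-2384905\right) \left(- \frac{1}{1220975}\right) + 151776 \left(- \frac{1}{3663812}\right) = \frac{476981}{244195} - \frac{37944}{915953} = \frac{427626442813}{223671142835} \approx 1.9119$)
$y = 21617796188800$ ($y = 4 \left(4312374 + 485201\right) \left(1126172 + 324\right) = 4 \cdot 4797575 \cdot 1126496 = 4 \cdot 5404449047200 = 21617796188800$)
$\frac{y}{P} = \frac{21617796188800}{\frac{427626442813}{223671142835}} = 21617796188800 \cdot \frac{223671142835}{427626442813} = \frac{4835277179123003427248000}{427626442813}$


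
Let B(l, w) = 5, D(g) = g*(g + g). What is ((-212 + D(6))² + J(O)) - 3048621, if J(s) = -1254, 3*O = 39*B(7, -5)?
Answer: -3030275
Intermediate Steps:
D(g) = 2*g² (D(g) = g*(2*g) = 2*g²)
O = 65 (O = (39*5)/3 = (⅓)*195 = 65)
((-212 + D(6))² + J(O)) - 3048621 = ((-212 + 2*6²)² - 1254) - 3048621 = ((-212 + 2*36)² - 1254) - 3048621 = ((-212 + 72)² - 1254) - 3048621 = ((-140)² - 1254) - 3048621 = (19600 - 1254) - 3048621 = 18346 - 3048621 = -3030275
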